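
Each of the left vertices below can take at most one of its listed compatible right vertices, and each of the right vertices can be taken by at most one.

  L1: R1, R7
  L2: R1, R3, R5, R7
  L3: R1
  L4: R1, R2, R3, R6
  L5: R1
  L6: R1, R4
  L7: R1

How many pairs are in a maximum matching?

Unit-capacity flow: source→left, listed edges, right→sink; max matching = max flow.
Augmenting path L1→R1 (+1); matched 1.
Augmenting path L2→R3 (+1); matched 2.
Augmenting path L4→R2 (+1); matched 3.
Augmenting path L6→R4 (+1); matched 4.
Augmenting path L3→R1→L1→R7 (+1); matched 5.
No augmenting path remains; maximum matching = 5.
König certificate: {L1, L2, L4, L6, R1} is a vertex cover of size 5 (every listed pair touches it), so no matching can be larger.

5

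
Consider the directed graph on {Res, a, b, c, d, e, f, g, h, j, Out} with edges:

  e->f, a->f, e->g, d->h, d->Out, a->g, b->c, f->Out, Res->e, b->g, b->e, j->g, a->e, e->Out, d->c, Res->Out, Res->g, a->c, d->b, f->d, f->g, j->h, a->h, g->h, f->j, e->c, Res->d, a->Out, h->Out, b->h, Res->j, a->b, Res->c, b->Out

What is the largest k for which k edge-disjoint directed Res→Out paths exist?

Assign every edge capacity 1; by Menger, the answer equals the max flow.
Path Res→Out (+1); total 1.
Path Res→d→Out (+1); total 2.
Path Res→e→Out (+1); total 3.
Path Res→g→h→Out (+1); total 4.
No residual Res→Out path; max flow = 4.
Certifying cut of size 4: {Res→Out, Res→d, Res→e, h→Out}.

4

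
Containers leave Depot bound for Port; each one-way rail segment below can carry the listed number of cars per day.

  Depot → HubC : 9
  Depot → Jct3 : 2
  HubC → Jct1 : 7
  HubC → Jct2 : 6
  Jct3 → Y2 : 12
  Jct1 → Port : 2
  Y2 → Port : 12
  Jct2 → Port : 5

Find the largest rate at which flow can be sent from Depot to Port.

Augment Depot→HubC→Jct1→Port: bottleneck 2, flow now 2.
Augment Depot→HubC→Jct2→Port: bottleneck 5, flow now 7.
Augment Depot→Jct3→Y2→Port: bottleneck 2, flow now 9.
No augmenting path remains; maximum flow = 9.
In the residual graph, reachable from Depot: {Depot, HubC, Jct1, Jct2}.
Min-cut edges: Depot→Jct3 (2), Jct1→Port (2), Jct2→Port (5); capacity 2 + 2 + 5 = 9.
This cut is saturated, so no flow can exceed 9.

9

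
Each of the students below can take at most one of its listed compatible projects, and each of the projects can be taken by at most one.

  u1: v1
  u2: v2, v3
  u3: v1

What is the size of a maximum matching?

Unit-capacity flow: source→left, listed edges, right→sink; max matching = max flow.
Augmenting path u1→v1 (+1); matched 1.
Augmenting path u2→v2 (+1); matched 2.
No augmenting path remains; maximum matching = 2.
König certificate: {u2, v1} is a vertex cover of size 2 (every listed pair touches it), so no matching can be larger.

2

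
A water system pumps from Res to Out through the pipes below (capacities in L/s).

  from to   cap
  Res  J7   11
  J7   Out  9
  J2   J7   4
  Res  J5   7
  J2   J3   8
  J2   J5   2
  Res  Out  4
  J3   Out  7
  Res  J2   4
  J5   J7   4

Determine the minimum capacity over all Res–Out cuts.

17

Augment Res→Out: bottleneck 4, flow now 4.
Augment Res→J7→Out: bottleneck 9, flow now 13.
Augment Res→J2→J3→Out: bottleneck 4, flow now 17.
No augmenting path remains; maximum flow = 17.
By max-flow min-cut, the minimum cut capacity equals the max flow.
In the residual graph, reachable from Res: {Res, J5, J7}.
Min-cut edges: Res→J2 (4), Res→Out (4), J7→Out (9); capacity 4 + 4 + 9 = 17.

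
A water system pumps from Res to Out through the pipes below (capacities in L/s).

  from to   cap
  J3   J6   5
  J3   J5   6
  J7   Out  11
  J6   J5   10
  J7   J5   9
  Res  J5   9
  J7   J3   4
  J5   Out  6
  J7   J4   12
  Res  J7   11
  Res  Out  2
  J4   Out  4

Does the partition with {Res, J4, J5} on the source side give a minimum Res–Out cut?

No — its capacity is 23, but the minimum cut has capacity 19.

Given cut capacity: 11 + 2 + 4 + 6 = 23.
Augment Res→Out: bottleneck 2, flow now 2.
Augment Res→J7→Out: bottleneck 11, flow now 13.
Augment Res→J5→Out: bottleneck 6, flow now 19.
No augmenting path remains; maximum flow = 19.
In the residual graph, reachable from Res: {Res, J5}.
Min-cut edges: Res→J7 (11), Res→Out (2), J5→Out (6); capacity 11 + 2 + 6 = 19.
Cut capacity 23 exceeds the max flow 19, so it is not minimum.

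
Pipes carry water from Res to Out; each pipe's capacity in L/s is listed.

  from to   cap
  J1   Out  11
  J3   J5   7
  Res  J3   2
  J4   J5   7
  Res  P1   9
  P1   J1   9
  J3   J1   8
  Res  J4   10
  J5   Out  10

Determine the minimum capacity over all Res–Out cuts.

Augment Res→J4→J5→Out: bottleneck 7, flow now 7.
Augment Res→P1→J1→Out: bottleneck 9, flow now 16.
Augment Res→J3→J5→Out: bottleneck 2, flow now 18.
No augmenting path remains; maximum flow = 18.
By max-flow min-cut, the minimum cut capacity equals the max flow.
In the residual graph, reachable from Res: {Res, J4}.
Min-cut edges: Res→P1 (9), Res→J3 (2), J4→J5 (7); capacity 9 + 2 + 7 = 18.

18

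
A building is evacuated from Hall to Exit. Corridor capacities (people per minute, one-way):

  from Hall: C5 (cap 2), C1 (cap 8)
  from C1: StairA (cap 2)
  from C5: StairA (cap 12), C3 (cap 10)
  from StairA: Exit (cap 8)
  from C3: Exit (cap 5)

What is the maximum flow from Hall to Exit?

Augment Hall→C1→StairA→Exit: bottleneck 2, flow now 2.
Augment Hall→C5→StairA→Exit: bottleneck 2, flow now 4.
No augmenting path remains; maximum flow = 4.
In the residual graph, reachable from Hall: {Hall, C1}.
Min-cut edges: Hall→C5 (2), C1→StairA (2); capacity 2 + 2 = 4.
This cut is saturated, so no flow can exceed 4.

4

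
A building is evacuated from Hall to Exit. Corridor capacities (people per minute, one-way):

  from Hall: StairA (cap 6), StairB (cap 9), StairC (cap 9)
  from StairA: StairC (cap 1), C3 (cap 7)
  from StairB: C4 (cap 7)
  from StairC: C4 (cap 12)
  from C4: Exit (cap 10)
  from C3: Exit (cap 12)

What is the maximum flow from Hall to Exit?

Augment Hall→StairA→C3→Exit: bottleneck 6, flow now 6.
Augment Hall→StairB→C4→Exit: bottleneck 7, flow now 13.
Augment Hall→StairC→C4→Exit: bottleneck 3, flow now 16.
No augmenting path remains; maximum flow = 16.
In the residual graph, reachable from Hall: {Hall, StairB, StairC, C4}.
Min-cut edges: Hall→StairA (6), C4→Exit (10); capacity 6 + 10 = 16.
This cut is saturated, so no flow can exceed 16.

16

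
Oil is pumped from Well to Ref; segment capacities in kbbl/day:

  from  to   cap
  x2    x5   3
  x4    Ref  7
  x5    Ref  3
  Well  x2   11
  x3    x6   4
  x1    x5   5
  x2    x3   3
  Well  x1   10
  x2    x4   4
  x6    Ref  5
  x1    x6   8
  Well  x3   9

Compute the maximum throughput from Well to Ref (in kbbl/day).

Augment Well→x1→x5→Ref: bottleneck 3, flow now 3.
Augment Well→x1→x6→Ref: bottleneck 5, flow now 8.
Augment Well→x2→x4→Ref: bottleneck 4, flow now 12.
No augmenting path remains; maximum flow = 12.
In the residual graph, reachable from Well: {Well, x1, x2, x3, x5, x6}.
Min-cut edges: x2→x4 (4), x5→Ref (3), x6→Ref (5); capacity 4 + 3 + 5 = 12.
This cut is saturated, so no flow can exceed 12.

12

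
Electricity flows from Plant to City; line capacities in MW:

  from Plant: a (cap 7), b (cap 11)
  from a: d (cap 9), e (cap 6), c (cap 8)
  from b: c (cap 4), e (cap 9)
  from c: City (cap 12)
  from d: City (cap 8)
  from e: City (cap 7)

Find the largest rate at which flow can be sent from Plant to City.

Augment Plant→a→c→City: bottleneck 7, flow now 7.
Augment Plant→b→c→City: bottleneck 4, flow now 11.
Augment Plant→b→e→City: bottleneck 7, flow now 18.
No augmenting path remains; maximum flow = 18.
In the residual graph, reachable from Plant: {Plant}.
Min-cut edges: Plant→a (7), Plant→b (11); capacity 7 + 11 = 18.
This cut is saturated, so no flow can exceed 18.

18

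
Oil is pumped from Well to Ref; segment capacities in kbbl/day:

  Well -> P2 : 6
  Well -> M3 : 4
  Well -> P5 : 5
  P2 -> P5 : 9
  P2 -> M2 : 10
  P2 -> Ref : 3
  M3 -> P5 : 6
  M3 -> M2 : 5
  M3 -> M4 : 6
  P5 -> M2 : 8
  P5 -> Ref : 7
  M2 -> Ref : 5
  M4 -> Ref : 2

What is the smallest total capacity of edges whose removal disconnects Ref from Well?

15

Augment Well→P2→Ref: bottleneck 3, flow now 3.
Augment Well→P5→Ref: bottleneck 5, flow now 8.
Augment Well→P2→P5→Ref: bottleneck 2, flow now 10.
Augment Well→P2→M2→Ref: bottleneck 1, flow now 11.
Augment Well→M3→M2→Ref: bottleneck 4, flow now 15.
No augmenting path remains; maximum flow = 15.
By max-flow min-cut, the minimum cut capacity equals the max flow.
In the residual graph, reachable from Well: {Well}.
Min-cut edges: Well→P2 (6), Well→M3 (4), Well→P5 (5); capacity 6 + 4 + 5 = 15.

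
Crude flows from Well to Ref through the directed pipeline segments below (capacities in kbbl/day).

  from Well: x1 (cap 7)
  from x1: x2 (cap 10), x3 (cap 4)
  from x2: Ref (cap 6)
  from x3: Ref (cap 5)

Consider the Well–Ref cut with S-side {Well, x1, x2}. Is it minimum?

Given cut capacity: 4 + 6 = 10.
Augment Well→x1→x2→Ref: bottleneck 6, flow now 6.
Augment Well→x1→x3→Ref: bottleneck 1, flow now 7.
No augmenting path remains; maximum flow = 7.
In the residual graph, reachable from Well: {Well}.
Min-cut edges: Well→x1 (7); capacity 7 = 7.
Cut capacity 10 exceeds the max flow 7, so it is not minimum.

No — its capacity is 10, but the minimum cut has capacity 7.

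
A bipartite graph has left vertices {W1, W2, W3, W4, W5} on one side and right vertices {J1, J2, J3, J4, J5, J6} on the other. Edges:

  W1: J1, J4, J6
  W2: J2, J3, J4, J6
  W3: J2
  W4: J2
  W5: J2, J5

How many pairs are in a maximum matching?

Unit-capacity flow: source→left, listed edges, right→sink; max matching = max flow.
Augmenting path W1→J1 (+1); matched 1.
Augmenting path W2→J2 (+1); matched 2.
Augmenting path W5→J5 (+1); matched 3.
Augmenting path W3→J2→W2→J3 (+1); matched 4.
No augmenting path remains; maximum matching = 4.
König certificate: {W1, W2, W5, J2} is a vertex cover of size 4 (every listed pair touches it), so no matching can be larger.

4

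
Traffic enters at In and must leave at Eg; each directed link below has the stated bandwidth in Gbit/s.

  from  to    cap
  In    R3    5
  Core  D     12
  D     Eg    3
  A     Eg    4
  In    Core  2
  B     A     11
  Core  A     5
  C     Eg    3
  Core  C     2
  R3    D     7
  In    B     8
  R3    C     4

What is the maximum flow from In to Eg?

Augment In→B→A→Eg: bottleneck 4, flow now 4.
Augment In→Core→C→Eg: bottleneck 2, flow now 6.
Augment In→R3→C→Eg: bottleneck 1, flow now 7.
Augment In→R3→D→Eg: bottleneck 3, flow now 10.
No augmenting path remains; maximum flow = 10.
In the residual graph, reachable from In: {In, B, Core, R3, A, C, D}.
Min-cut edges: A→Eg (4), C→Eg (3), D→Eg (3); capacity 4 + 3 + 3 = 10.
This cut is saturated, so no flow can exceed 10.

10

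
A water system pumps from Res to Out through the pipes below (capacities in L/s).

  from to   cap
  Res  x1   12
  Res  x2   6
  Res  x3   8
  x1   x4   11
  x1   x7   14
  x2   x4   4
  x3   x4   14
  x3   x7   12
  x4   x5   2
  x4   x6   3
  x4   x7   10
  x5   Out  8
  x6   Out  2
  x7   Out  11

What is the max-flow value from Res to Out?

15

Augment Res→x1→x7→Out: bottleneck 11, flow now 11.
Augment Res→x1→x4→x5→Out: bottleneck 1, flow now 12.
Augment Res→x2→x4→x5→Out: bottleneck 1, flow now 13.
Augment Res→x2→x4→x6→Out: bottleneck 2, flow now 15.
No augmenting path remains; maximum flow = 15.
In the residual graph, reachable from Res: {Res, x1, x2, x3, x4, x6, x7}.
Min-cut edges: x4→x5 (2), x6→Out (2), x7→Out (11); capacity 2 + 2 + 11 = 15.
This cut is saturated, so no flow can exceed 15.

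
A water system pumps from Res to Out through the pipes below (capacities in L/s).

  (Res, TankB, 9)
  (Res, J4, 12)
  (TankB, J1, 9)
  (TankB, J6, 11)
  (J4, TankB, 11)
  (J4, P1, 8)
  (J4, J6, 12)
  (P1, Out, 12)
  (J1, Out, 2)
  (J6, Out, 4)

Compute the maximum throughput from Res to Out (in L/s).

14

Augment Res→TankB→J1→Out: bottleneck 2, flow now 2.
Augment Res→TankB→J6→Out: bottleneck 4, flow now 6.
Augment Res→J4→P1→Out: bottleneck 8, flow now 14.
No augmenting path remains; maximum flow = 14.
In the residual graph, reachable from Res: {Res, TankB, J4, J1, J6}.
Min-cut edges: J4→P1 (8), J1→Out (2), J6→Out (4); capacity 8 + 2 + 4 = 14.
This cut is saturated, so no flow can exceed 14.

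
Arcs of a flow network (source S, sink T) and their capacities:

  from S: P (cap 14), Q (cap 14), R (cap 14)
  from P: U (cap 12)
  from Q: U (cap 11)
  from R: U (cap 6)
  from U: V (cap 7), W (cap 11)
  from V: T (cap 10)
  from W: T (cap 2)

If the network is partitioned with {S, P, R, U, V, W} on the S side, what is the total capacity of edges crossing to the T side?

Edges leaving {S, P, R, U, V, W}: S→Q (14), V→T (10), W→T (2).
Cut capacity = 14 + 10 + 2 = 26.

26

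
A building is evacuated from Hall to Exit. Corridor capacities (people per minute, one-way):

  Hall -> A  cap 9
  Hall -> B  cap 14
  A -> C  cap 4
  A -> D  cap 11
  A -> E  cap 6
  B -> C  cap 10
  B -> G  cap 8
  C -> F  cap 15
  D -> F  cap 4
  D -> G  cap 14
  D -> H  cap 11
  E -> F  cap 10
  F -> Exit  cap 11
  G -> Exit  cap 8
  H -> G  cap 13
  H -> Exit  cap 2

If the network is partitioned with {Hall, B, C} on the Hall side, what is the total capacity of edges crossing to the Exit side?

Edges leaving {Hall, B, C}: Hall→A (9), B→G (8), C→F (15).
Cut capacity = 9 + 8 + 15 = 32.

32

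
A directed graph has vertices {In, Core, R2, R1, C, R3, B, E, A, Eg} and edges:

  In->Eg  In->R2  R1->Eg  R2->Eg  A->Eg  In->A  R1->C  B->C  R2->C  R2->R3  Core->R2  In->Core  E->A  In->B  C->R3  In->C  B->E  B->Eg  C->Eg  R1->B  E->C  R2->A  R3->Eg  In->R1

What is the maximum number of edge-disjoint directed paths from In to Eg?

Assign every edge capacity 1; by Menger, the answer equals the max flow.
Path In→Eg (+1); total 1.
Path In→R2→Eg (+1); total 2.
Path In→R1→Eg (+1); total 3.
Path In→C→Eg (+1); total 4.
Path In→B→Eg (+1); total 5.
Path In→A→Eg (+1); total 6.
Path In→Core→R2→R3→Eg (+1); total 7.
No residual In→Eg path; max flow = 7.
Certifying cut of size 7: {In→A, In→B, In→C, In→Core, In→Eg, In→R1, In→R2}.

7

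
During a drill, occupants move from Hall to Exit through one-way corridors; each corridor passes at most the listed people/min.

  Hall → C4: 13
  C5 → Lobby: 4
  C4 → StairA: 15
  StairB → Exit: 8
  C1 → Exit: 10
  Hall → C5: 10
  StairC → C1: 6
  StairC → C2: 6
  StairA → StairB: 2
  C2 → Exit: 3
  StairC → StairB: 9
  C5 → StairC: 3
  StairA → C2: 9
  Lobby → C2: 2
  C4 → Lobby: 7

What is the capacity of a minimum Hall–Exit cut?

8

Augment Hall→C4→Lobby→C2→Exit: bottleneck 2, flow now 2.
Augment Hall→C4→StairA→C2→Exit: bottleneck 1, flow now 3.
Augment Hall→C4→StairA→StairB→Exit: bottleneck 2, flow now 5.
Augment Hall→C5→StairC→C1→Exit: bottleneck 3, flow now 8.
No augmenting path remains; maximum flow = 8.
By max-flow min-cut, the minimum cut capacity equals the max flow.
In the residual graph, reachable from Hall: {Hall, C4, C5, Lobby, StairA, C2}.
Min-cut edges: C5→StairC (3), StairA→StairB (2), C2→Exit (3); capacity 3 + 2 + 3 = 8.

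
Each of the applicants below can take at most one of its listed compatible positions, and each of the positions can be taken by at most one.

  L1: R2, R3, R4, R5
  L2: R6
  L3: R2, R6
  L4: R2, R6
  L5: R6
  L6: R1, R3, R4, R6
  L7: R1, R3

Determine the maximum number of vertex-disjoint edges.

5

Unit-capacity flow: source→left, listed edges, right→sink; max matching = max flow.
Augmenting path L1→R2 (+1); matched 1.
Augmenting path L2→R6 (+1); matched 2.
Augmenting path L6→R1 (+1); matched 3.
Augmenting path L7→R3 (+1); matched 4.
Augmenting path L3→R2→L1→R4 (+1); matched 5.
No augmenting path remains; maximum matching = 5.
König certificate: {L1, L6, L7, R2, R6} is a vertex cover of size 5 (every listed pair touches it), so no matching can be larger.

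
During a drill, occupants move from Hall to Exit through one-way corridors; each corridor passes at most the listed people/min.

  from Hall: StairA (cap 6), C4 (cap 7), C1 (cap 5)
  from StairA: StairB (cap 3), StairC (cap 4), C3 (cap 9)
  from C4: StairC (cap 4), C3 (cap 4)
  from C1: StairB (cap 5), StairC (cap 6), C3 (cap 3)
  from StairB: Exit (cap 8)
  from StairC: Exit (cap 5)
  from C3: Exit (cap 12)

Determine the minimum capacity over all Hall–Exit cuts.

Augment Hall→StairA→StairB→Exit: bottleneck 3, flow now 3.
Augment Hall→StairA→StairC→Exit: bottleneck 3, flow now 6.
Augment Hall→C4→StairC→Exit: bottleneck 2, flow now 8.
Augment Hall→C4→C3→Exit: bottleneck 4, flow now 12.
Augment Hall→C1→StairB→Exit: bottleneck 5, flow now 17.
Augment Hall→C4→StairC→StairA→C3→Exit: bottleneck 1, flow now 18. (uses reverse residual edge)
No augmenting path remains; maximum flow = 18.
By max-flow min-cut, the minimum cut capacity equals the max flow.
In the residual graph, reachable from Hall: {Hall}.
Min-cut edges: Hall→StairA (6), Hall→C4 (7), Hall→C1 (5); capacity 6 + 7 + 5 = 18.

18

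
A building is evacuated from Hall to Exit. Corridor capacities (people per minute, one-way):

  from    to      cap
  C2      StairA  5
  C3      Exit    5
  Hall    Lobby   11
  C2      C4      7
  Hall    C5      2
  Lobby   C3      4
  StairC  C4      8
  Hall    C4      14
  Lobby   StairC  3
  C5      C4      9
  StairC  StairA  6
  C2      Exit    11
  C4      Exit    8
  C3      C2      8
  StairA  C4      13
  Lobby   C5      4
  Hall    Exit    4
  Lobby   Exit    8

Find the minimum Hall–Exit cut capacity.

23

Augment Hall→Exit: bottleneck 4, flow now 4.
Augment Hall→Lobby→Exit: bottleneck 8, flow now 12.
Augment Hall→C4→Exit: bottleneck 8, flow now 20.
Augment Hall→Lobby→C3→Exit: bottleneck 3, flow now 23.
No augmenting path remains; maximum flow = 23.
By max-flow min-cut, the minimum cut capacity equals the max flow.
In the residual graph, reachable from Hall: {Hall, C5, C4}.
Min-cut edges: Hall→Lobby (11), Hall→Exit (4), C4→Exit (8); capacity 11 + 4 + 8 = 23.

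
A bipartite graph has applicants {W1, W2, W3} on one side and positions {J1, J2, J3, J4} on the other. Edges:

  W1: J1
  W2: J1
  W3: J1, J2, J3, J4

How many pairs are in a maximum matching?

2

Unit-capacity flow: source→left, listed edges, right→sink; max matching = max flow.
Augmenting path W1→J1 (+1); matched 1.
Augmenting path W3→J2 (+1); matched 2.
No augmenting path remains; maximum matching = 2.
König certificate: {W3, J1} is a vertex cover of size 2 (every listed pair touches it), so no matching can be larger.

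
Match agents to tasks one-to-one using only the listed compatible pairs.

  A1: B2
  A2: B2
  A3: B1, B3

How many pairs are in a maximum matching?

Unit-capacity flow: source→left, listed edges, right→sink; max matching = max flow.
Augmenting path A1→B2 (+1); matched 1.
Augmenting path A3→B1 (+1); matched 2.
No augmenting path remains; maximum matching = 2.
König certificate: {A3, B2} is a vertex cover of size 2 (every listed pair touches it), so no matching can be larger.

2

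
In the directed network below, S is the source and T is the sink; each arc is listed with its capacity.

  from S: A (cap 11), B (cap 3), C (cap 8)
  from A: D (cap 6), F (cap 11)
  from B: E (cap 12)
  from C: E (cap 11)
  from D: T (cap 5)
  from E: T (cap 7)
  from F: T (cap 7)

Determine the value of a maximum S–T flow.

18

Augment S→A→D→T: bottleneck 5, flow now 5.
Augment S→A→F→T: bottleneck 6, flow now 11.
Augment S→B→E→T: bottleneck 3, flow now 14.
Augment S→C→E→T: bottleneck 4, flow now 18.
No augmenting path remains; maximum flow = 18.
In the residual graph, reachable from S: {S, B, C, E}.
Min-cut edges: S→A (11), E→T (7); capacity 11 + 7 = 18.
This cut is saturated, so no flow can exceed 18.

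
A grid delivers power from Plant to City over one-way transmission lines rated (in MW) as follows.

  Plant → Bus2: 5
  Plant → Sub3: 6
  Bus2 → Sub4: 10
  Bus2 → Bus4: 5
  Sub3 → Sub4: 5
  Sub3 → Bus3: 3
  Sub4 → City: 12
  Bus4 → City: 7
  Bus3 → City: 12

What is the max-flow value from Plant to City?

Augment Plant→Bus2→Sub4→City: bottleneck 5, flow now 5.
Augment Plant→Sub3→Sub4→City: bottleneck 5, flow now 10.
Augment Plant→Sub3→Bus3→City: bottleneck 1, flow now 11.
No augmenting path remains; maximum flow = 11.
In the residual graph, reachable from Plant: {Plant}.
Min-cut edges: Plant→Bus2 (5), Plant→Sub3 (6); capacity 5 + 6 = 11.
This cut is saturated, so no flow can exceed 11.

11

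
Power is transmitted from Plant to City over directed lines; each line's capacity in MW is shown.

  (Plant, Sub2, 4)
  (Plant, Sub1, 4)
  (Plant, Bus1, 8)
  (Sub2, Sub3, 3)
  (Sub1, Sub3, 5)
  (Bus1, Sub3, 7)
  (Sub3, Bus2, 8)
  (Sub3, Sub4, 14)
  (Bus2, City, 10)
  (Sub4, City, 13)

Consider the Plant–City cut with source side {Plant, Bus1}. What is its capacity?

Edges leaving {Plant, Bus1}: Plant→Sub2 (4), Plant→Sub1 (4), Bus1→Sub3 (7).
Cut capacity = 4 + 4 + 7 = 15.

15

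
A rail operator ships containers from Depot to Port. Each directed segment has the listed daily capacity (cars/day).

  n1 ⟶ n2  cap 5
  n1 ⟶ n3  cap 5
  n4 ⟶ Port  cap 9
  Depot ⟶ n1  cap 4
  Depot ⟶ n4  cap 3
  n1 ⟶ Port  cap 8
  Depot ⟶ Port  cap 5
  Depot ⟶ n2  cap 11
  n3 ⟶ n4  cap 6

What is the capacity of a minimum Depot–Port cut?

Augment Depot→Port: bottleneck 5, flow now 5.
Augment Depot→n1→Port: bottleneck 4, flow now 9.
Augment Depot→n4→Port: bottleneck 3, flow now 12.
No augmenting path remains; maximum flow = 12.
By max-flow min-cut, the minimum cut capacity equals the max flow.
In the residual graph, reachable from Depot: {Depot, n2}.
Min-cut edges: Depot→n1 (4), Depot→n4 (3), Depot→Port (5); capacity 4 + 3 + 5 = 12.

12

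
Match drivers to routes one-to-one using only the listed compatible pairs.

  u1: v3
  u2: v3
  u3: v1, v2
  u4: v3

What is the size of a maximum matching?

Unit-capacity flow: source→left, listed edges, right→sink; max matching = max flow.
Augmenting path u1→v3 (+1); matched 1.
Augmenting path u3→v1 (+1); matched 2.
No augmenting path remains; maximum matching = 2.
König certificate: {u3, v3} is a vertex cover of size 2 (every listed pair touches it), so no matching can be larger.

2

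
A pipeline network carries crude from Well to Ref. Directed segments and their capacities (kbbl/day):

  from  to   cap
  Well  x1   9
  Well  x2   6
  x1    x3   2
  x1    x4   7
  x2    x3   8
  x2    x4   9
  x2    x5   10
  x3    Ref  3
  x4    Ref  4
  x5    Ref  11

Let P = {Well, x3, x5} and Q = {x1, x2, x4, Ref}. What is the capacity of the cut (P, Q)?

29

Edges leaving {Well, x3, x5}: Well→x1 (9), Well→x2 (6), x3→Ref (3), x5→Ref (11).
Cut capacity = 9 + 6 + 3 + 11 = 29.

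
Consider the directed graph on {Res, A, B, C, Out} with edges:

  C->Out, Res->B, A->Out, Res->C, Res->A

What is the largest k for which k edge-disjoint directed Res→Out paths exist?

Assign every edge capacity 1; by Menger, the answer equals the max flow.
Path Res→A→Out (+1); total 1.
Path Res→C→Out (+1); total 2.
No residual Res→Out path; max flow = 2.
Certifying cut of size 2: {Res→A, Res→C}.

2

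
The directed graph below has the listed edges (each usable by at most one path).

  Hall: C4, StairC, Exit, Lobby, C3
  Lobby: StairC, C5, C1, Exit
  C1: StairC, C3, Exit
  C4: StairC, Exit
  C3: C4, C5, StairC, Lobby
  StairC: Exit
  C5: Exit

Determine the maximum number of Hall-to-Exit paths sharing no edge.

5

Assign every edge capacity 1; by Menger, the answer equals the max flow.
Path Hall→Exit (+1); total 1.
Path Hall→Lobby→Exit (+1); total 2.
Path Hall→StairC→Exit (+1); total 3.
Path Hall→C4→Exit (+1); total 4.
Path Hall→C3→C5→Exit (+1); total 5.
No residual Hall→Exit path; max flow = 5.
Certifying cut of size 5: {Hall→C3, Hall→C4, Hall→Exit, Hall→Lobby, Hall→StairC}.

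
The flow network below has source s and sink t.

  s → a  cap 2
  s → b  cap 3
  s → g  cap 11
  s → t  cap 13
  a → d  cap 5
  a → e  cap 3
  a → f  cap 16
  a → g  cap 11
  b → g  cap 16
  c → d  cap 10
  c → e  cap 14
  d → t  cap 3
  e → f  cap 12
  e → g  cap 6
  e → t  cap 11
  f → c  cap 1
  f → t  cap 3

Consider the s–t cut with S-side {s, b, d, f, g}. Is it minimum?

No — its capacity is 22, but the minimum cut has capacity 15.

Given cut capacity: 2 + 13 + 3 + 1 + 3 = 22.
Augment s→t: bottleneck 13, flow now 13.
Augment s→a→d→t: bottleneck 2, flow now 15.
No augmenting path remains; maximum flow = 15.
In the residual graph, reachable from s: {s, b, g}.
Min-cut edges: s→a (2), s→t (13); capacity 2 + 13 = 15.
Cut capacity 22 exceeds the max flow 15, so it is not minimum.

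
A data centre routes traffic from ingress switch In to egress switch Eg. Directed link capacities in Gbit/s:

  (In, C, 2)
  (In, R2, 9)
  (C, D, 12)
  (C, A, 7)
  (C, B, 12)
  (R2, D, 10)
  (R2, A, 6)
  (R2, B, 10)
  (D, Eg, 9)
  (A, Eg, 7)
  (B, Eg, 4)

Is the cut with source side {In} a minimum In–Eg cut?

Yes — it is a minimum cut (capacity 11).

Given cut capacity: 2 + 9 = 11.
Augment In→C→D→Eg: bottleneck 2, flow now 2.
Augment In→R2→D→Eg: bottleneck 7, flow now 9.
Augment In→R2→A→Eg: bottleneck 2, flow now 11.
No augmenting path remains; maximum flow = 11.
Cut capacity 11 equals the max flow, so it is a minimum cut.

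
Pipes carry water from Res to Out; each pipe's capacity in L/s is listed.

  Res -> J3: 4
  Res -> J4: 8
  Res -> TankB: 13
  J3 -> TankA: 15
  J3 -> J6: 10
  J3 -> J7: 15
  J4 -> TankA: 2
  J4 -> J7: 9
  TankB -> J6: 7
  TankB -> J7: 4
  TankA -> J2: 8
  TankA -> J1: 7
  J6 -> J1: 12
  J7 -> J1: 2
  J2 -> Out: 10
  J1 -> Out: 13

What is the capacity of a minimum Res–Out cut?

Augment Res→J3→TankA→J2→Out: bottleneck 4, flow now 4.
Augment Res→J4→TankA→J2→Out: bottleneck 2, flow now 6.
Augment Res→J4→J7→J1→Out: bottleneck 2, flow now 8.
Augment Res→TankB→J6→J1→Out: bottleneck 7, flow now 15.
No augmenting path remains; maximum flow = 15.
By max-flow min-cut, the minimum cut capacity equals the max flow.
In the residual graph, reachable from Res: {Res, J4, TankB, J7}.
Min-cut edges: Res→J3 (4), J4→TankA (2), TankB→J6 (7), J7→J1 (2); capacity 4 + 2 + 7 + 2 = 15.

15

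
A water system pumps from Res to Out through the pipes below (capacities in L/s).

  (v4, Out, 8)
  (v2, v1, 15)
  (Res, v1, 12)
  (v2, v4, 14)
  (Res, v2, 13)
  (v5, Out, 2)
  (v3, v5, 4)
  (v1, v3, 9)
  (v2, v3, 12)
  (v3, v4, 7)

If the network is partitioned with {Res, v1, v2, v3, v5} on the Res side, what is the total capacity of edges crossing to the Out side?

23

Edges leaving {Res, v1, v2, v3, v5}: v2→v4 (14), v3→v4 (7), v5→Out (2).
Cut capacity = 14 + 7 + 2 = 23.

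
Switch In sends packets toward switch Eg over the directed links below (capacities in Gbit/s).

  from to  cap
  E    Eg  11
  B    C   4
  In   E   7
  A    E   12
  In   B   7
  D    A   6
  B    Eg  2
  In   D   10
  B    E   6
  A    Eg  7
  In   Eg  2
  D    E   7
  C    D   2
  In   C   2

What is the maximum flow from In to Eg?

Augment In→Eg: bottleneck 2, flow now 2.
Augment In→B→Eg: bottleneck 2, flow now 4.
Augment In→E→Eg: bottleneck 7, flow now 11.
Augment In→B→E→Eg: bottleneck 4, flow now 15.
Augment In→D→A→Eg: bottleneck 6, flow now 21.
No augmenting path remains; maximum flow = 21.
In the residual graph, reachable from In: {In, B, C, D, E}.
Min-cut edges: In→Eg (2), B→Eg (2), D→A (6), E→Eg (11); capacity 2 + 2 + 6 + 11 = 21.
This cut is saturated, so no flow can exceed 21.

21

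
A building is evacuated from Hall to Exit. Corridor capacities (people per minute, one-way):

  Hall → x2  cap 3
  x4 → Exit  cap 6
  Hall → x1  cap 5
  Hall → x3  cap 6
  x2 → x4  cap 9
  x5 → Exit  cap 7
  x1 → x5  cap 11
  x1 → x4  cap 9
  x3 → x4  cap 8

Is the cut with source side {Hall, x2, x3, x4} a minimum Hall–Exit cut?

Given cut capacity: 5 + 6 = 11.
Augment Hall→x1→x4→Exit: bottleneck 5, flow now 5.
Augment Hall→x2→x4→Exit: bottleneck 1, flow now 6.
Augment Hall→x2→x4→x1→x5→Exit: bottleneck 2, flow now 8. (uses reverse residual edge)
Augment Hall→x3→x4→x1→x5→Exit: bottleneck 3, flow now 11. (uses reverse residual edge)
No augmenting path remains; maximum flow = 11.
Cut capacity 11 equals the max flow, so it is a minimum cut.

Yes — it is a minimum cut (capacity 11).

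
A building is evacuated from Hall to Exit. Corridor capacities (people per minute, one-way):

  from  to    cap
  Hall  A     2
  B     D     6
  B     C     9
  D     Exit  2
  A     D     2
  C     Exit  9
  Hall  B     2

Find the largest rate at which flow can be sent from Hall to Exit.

Augment Hall→A→D→Exit: bottleneck 2, flow now 2.
Augment Hall→B→C→Exit: bottleneck 2, flow now 4.
No augmenting path remains; maximum flow = 4.
In the residual graph, reachable from Hall: {Hall}.
Min-cut edges: Hall→A (2), Hall→B (2); capacity 2 + 2 = 4.
This cut is saturated, so no flow can exceed 4.

4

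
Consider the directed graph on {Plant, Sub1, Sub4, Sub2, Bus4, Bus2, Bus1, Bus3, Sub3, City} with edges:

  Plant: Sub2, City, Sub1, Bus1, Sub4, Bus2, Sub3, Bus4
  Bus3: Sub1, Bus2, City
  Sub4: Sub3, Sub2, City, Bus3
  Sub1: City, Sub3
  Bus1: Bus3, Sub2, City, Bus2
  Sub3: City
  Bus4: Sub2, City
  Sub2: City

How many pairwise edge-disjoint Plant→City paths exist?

Assign every edge capacity 1; by Menger, the answer equals the max flow.
Path Plant→City (+1); total 1.
Path Plant→Sub1→City (+1); total 2.
Path Plant→Sub4→City (+1); total 3.
Path Plant→Sub2→City (+1); total 4.
Path Plant→Bus4→City (+1); total 5.
Path Plant→Bus1→City (+1); total 6.
Path Plant→Sub3→City (+1); total 7.
No residual Plant→City path; max flow = 7.
Certifying cut of size 7: {Plant→Bus1, Plant→Bus4, Plant→City, Plant→Sub1, Plant→Sub2, Plant→Sub3, Plant→Sub4}.

7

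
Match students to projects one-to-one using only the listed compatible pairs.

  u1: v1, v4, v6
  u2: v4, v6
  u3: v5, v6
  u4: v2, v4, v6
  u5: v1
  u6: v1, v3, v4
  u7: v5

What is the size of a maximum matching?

6

Unit-capacity flow: source→left, listed edges, right→sink; max matching = max flow.
Augmenting path u1→v1 (+1); matched 1.
Augmenting path u2→v4 (+1); matched 2.
Augmenting path u3→v5 (+1); matched 3.
Augmenting path u4→v2 (+1); matched 4.
Augmenting path u6→v3 (+1); matched 5.
Augmenting path u5→v1→u1→v6 (+1); matched 6.
No augmenting path remains; maximum matching = 6.
König certificate: {u4, u6, v1, v4, v5, v6} is a vertex cover of size 6 (every listed pair touches it), so no matching can be larger.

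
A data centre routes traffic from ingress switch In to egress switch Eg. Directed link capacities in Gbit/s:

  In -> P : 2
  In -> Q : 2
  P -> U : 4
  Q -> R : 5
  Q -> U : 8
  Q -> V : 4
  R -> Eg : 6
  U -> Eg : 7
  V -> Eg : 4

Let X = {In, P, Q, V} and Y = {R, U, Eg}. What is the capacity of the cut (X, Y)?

21

Edges leaving {In, P, Q, V}: P→U (4), Q→R (5), Q→U (8), V→Eg (4).
Cut capacity = 4 + 5 + 8 + 4 = 21.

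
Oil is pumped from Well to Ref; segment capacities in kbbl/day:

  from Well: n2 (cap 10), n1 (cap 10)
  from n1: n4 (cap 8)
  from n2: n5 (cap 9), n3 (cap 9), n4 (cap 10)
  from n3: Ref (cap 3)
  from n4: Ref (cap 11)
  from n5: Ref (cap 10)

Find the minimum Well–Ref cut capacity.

18

Augment Well→n1→n4→Ref: bottleneck 8, flow now 8.
Augment Well→n2→n3→Ref: bottleneck 3, flow now 11.
Augment Well→n2→n4→Ref: bottleneck 3, flow now 14.
Augment Well→n2→n5→Ref: bottleneck 4, flow now 18.
No augmenting path remains; maximum flow = 18.
By max-flow min-cut, the minimum cut capacity equals the max flow.
In the residual graph, reachable from Well: {Well, n1}.
Min-cut edges: Well→n2 (10), n1→n4 (8); capacity 10 + 8 = 18.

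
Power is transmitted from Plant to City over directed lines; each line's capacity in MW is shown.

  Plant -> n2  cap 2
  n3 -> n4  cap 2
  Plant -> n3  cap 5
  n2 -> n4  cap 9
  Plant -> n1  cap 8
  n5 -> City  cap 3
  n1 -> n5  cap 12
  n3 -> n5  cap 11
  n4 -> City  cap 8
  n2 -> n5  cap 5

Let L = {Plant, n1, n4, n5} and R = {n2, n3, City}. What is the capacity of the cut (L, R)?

Edges leaving {Plant, n1, n4, n5}: Plant→n2 (2), Plant→n3 (5), n4→City (8), n5→City (3).
Cut capacity = 2 + 5 + 8 + 3 = 18.

18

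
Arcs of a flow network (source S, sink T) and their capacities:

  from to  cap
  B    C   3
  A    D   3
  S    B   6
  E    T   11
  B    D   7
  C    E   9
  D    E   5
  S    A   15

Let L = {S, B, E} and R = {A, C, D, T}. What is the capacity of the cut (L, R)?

36

Edges leaving {S, B, E}: S→A (15), B→C (3), B→D (7), E→T (11).
Cut capacity = 15 + 3 + 7 + 11 = 36.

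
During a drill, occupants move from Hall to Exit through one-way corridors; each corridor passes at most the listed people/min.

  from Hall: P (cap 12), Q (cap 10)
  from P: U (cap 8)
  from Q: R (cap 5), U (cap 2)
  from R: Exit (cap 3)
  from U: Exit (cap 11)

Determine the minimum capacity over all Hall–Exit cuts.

13

Augment Hall→P→U→Exit: bottleneck 8, flow now 8.
Augment Hall→Q→R→Exit: bottleneck 3, flow now 11.
Augment Hall→Q→U→Exit: bottleneck 2, flow now 13.
No augmenting path remains; maximum flow = 13.
By max-flow min-cut, the minimum cut capacity equals the max flow.
In the residual graph, reachable from Hall: {Hall, P, Q, R}.
Min-cut edges: P→U (8), Q→U (2), R→Exit (3); capacity 8 + 2 + 3 = 13.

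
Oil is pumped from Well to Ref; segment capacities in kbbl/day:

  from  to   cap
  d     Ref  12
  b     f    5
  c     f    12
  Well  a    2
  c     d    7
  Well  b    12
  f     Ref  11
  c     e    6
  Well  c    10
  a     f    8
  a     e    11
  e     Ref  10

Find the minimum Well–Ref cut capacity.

17

Augment Well→a→e→Ref: bottleneck 2, flow now 2.
Augment Well→b→f→Ref: bottleneck 5, flow now 7.
Augment Well→c→d→Ref: bottleneck 7, flow now 14.
Augment Well→c→e→Ref: bottleneck 3, flow now 17.
No augmenting path remains; maximum flow = 17.
By max-flow min-cut, the minimum cut capacity equals the max flow.
In the residual graph, reachable from Well: {Well, b}.
Min-cut edges: Well→a (2), Well→c (10), b→f (5); capacity 2 + 10 + 5 = 17.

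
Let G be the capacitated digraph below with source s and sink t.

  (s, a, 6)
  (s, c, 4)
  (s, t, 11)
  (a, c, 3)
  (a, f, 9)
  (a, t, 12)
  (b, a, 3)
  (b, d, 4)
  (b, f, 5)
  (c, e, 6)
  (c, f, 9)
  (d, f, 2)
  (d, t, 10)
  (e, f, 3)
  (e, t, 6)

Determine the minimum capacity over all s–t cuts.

Augment s→t: bottleneck 11, flow now 11.
Augment s→a→t: bottleneck 6, flow now 17.
Augment s→c→e→t: bottleneck 4, flow now 21.
No augmenting path remains; maximum flow = 21.
By max-flow min-cut, the minimum cut capacity equals the max flow.
In the residual graph, reachable from s: {s}.
Min-cut edges: s→a (6), s→c (4), s→t (11); capacity 6 + 4 + 11 = 21.

21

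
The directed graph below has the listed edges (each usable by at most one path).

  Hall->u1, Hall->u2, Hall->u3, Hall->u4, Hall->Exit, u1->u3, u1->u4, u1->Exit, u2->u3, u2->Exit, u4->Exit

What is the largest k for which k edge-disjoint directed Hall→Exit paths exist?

Assign every edge capacity 1; by Menger, the answer equals the max flow.
Path Hall→Exit (+1); total 1.
Path Hall→u1→Exit (+1); total 2.
Path Hall→u2→Exit (+1); total 3.
Path Hall→u4→Exit (+1); total 4.
No residual Hall→Exit path; max flow = 4.
Certifying cut of size 4: {Hall→Exit, Hall→u1, Hall→u2, Hall→u4}.

4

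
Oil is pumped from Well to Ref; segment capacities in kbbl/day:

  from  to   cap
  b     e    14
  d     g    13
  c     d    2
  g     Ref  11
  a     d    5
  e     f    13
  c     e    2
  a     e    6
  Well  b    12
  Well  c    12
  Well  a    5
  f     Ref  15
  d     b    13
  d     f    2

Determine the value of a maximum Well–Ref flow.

Augment Well→a→d→f→Ref: bottleneck 2, flow now 2.
Augment Well→a→d→g→Ref: bottleneck 3, flow now 5.
Augment Well→b→e→f→Ref: bottleneck 12, flow now 17.
Augment Well→c→d→g→Ref: bottleneck 2, flow now 19.
Augment Well→c→e→f→Ref: bottleneck 1, flow now 20.
No augmenting path remains; maximum flow = 20.
In the residual graph, reachable from Well: {Well, b, c, e}.
Min-cut edges: Well→a (5), c→d (2), e→f (13); capacity 5 + 2 + 13 = 20.
This cut is saturated, so no flow can exceed 20.

20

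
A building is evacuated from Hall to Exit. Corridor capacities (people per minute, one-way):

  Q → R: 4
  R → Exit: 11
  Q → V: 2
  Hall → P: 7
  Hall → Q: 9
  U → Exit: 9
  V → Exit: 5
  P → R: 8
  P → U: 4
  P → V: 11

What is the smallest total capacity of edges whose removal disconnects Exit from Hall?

13

Augment Hall→P→R→Exit: bottleneck 7, flow now 7.
Augment Hall→Q→R→Exit: bottleneck 4, flow now 11.
Augment Hall→Q→V→Exit: bottleneck 2, flow now 13.
No augmenting path remains; maximum flow = 13.
By max-flow min-cut, the minimum cut capacity equals the max flow.
In the residual graph, reachable from Hall: {Hall, Q}.
Min-cut edges: Hall→P (7), Q→R (4), Q→V (2); capacity 7 + 4 + 2 = 13.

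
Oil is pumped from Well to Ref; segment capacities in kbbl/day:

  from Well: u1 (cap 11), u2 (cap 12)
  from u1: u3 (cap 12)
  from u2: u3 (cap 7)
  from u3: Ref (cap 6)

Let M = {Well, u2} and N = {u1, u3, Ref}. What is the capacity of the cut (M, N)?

Edges leaving {Well, u2}: Well→u1 (11), u2→u3 (7).
Cut capacity = 11 + 7 = 18.

18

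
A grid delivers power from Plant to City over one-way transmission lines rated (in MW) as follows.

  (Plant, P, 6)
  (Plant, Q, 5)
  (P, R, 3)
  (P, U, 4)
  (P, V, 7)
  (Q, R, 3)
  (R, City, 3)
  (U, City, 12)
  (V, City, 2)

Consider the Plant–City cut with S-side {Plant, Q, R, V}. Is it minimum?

No — its capacity is 11, but the minimum cut has capacity 9.

Given cut capacity: 6 + 3 + 2 = 11.
Augment Plant→P→R→City: bottleneck 3, flow now 3.
Augment Plant→P→U→City: bottleneck 3, flow now 6.
Augment Plant→Q→R→P→U→City: bottleneck 1, flow now 7. (uses reverse residual edge)
Augment Plant→Q→R→P→V→City: bottleneck 2, flow now 9. (uses reverse residual edge)
No augmenting path remains; maximum flow = 9.
In the residual graph, reachable from Plant: {Plant, Q}.
Min-cut edges: Plant→P (6), Q→R (3); capacity 6 + 3 = 9.
Cut capacity 11 exceeds the max flow 9, so it is not minimum.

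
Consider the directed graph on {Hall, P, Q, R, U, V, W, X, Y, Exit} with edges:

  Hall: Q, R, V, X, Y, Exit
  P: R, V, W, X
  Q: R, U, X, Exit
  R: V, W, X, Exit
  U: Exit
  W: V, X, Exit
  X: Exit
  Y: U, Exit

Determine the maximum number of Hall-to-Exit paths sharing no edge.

5

Assign every edge capacity 1; by Menger, the answer equals the max flow.
Path Hall→Exit (+1); total 1.
Path Hall→Q→Exit (+1); total 2.
Path Hall→R→Exit (+1); total 3.
Path Hall→X→Exit (+1); total 4.
Path Hall→Y→Exit (+1); total 5.
No residual Hall→Exit path; max flow = 5.
Certifying cut of size 5: {Hall→Exit, Hall→Q, Hall→R, Hall→X, Hall→Y}.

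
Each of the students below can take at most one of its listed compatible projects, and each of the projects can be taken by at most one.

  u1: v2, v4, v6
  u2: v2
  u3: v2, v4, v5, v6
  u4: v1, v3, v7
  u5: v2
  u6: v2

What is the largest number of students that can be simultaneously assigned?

4

Unit-capacity flow: source→left, listed edges, right→sink; max matching = max flow.
Augmenting path u1→v2 (+1); matched 1.
Augmenting path u3→v4 (+1); matched 2.
Augmenting path u4→v1 (+1); matched 3.
Augmenting path u2→v2→u1→v6 (+1); matched 4.
No augmenting path remains; maximum matching = 4.
König certificate: {u1, u3, u4, v2} is a vertex cover of size 4 (every listed pair touches it), so no matching can be larger.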